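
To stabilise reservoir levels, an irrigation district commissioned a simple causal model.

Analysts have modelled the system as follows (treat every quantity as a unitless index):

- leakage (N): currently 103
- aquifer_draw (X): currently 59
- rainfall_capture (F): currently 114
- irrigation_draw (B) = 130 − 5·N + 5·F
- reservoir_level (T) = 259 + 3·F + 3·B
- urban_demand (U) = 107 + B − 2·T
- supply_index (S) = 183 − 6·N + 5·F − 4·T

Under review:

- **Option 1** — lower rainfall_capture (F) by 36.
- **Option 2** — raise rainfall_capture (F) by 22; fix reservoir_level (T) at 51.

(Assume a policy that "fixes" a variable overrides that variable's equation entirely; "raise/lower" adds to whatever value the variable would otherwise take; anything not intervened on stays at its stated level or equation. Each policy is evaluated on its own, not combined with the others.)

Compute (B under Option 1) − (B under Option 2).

Option 1 (F − 36):
  N = 103
  F = 114 − 36 = 78
  B = 130 − 5·103 + 5·78 = 5
Option 2 (F + 22, T := 51):
  N = 103
  F = 114 + 22 = 136
  B = 130 − 5·103 + 5·136 = 295
B: 5 − 295 = -290

-290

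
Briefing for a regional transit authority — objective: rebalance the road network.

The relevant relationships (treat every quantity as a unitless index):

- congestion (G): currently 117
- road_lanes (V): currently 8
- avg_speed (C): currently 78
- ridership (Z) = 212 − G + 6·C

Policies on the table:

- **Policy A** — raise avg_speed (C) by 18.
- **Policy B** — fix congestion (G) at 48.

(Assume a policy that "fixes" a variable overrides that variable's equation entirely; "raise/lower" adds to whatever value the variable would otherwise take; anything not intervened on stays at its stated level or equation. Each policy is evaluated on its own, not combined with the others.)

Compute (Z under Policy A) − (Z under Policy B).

Policy A (C + 18):
  G = 117
  C = 78 + 18 = 96
  Z = 212 − 117 + 6·96 = 671
Policy B (G := 48):
  G = 48
  C = 78
  Z = 212 − 48 + 6·78 = 632
Z: 671 − 632 = 39

39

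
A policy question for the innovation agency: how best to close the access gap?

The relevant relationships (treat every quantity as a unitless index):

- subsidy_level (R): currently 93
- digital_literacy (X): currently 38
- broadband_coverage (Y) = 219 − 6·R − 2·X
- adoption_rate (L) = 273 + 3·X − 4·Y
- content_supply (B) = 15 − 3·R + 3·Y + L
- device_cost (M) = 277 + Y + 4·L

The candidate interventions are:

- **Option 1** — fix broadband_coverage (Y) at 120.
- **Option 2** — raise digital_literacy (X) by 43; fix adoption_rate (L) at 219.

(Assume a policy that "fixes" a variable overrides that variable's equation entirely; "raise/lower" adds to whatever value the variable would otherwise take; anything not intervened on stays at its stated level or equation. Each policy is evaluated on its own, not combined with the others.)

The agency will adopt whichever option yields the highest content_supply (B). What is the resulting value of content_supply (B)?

3

Option 1 (Y := 120):
  R = 93
  X = 38
  Y = 120
  L = 273 + 3·38 − 4·120 = -93
  B = 15 − 3·93 + 3·120 + (-93) = 3
Option 2 (X + 43, L := 219):
  R = 93
  X = 38 + 43 = 81
  Y = 219 − 6·93 − 2·81 = -501
  L = 219
  B = 15 − 3·93 + 3·(-501) + 219 = -1548
Comparing — Option 1: B=3, Option 2: B=-1548. Highest is 3 (Option 1).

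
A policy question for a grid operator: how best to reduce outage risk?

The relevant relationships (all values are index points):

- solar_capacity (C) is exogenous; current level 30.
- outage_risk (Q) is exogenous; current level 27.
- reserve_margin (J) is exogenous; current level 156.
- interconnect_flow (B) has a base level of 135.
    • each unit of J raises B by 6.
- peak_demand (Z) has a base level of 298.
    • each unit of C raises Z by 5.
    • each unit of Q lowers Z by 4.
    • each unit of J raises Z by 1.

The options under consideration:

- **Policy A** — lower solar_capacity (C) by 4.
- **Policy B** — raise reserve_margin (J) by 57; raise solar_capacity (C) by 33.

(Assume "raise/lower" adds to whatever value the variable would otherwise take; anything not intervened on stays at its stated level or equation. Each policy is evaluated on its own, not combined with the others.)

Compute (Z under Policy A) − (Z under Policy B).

Policy A (C − 4):
  C = 30 − 4 = 26
  Q = 27
  J = 156
  Z = 298 + 5·26 − 4·27 + 156 = 476
Policy B (J + 57, C + 33):
  C = 30 + 33 = 63
  Q = 27
  J = 156 + 57 = 213
  Z = 298 + 5·63 − 4·27 + 213 = 718
Z: 476 − 718 = -242

-242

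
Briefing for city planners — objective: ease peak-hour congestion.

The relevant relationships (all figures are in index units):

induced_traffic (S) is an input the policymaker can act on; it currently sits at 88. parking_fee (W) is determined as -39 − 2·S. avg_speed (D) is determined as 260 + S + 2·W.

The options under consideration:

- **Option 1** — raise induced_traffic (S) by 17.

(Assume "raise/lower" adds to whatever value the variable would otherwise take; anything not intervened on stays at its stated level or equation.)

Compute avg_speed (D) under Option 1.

Option 1 (S + 17):
  S = 88 + 17 = 105
  W = -39 − 2·105 = -249
  D = 260 + 105 + 2·(-249) = -133

-133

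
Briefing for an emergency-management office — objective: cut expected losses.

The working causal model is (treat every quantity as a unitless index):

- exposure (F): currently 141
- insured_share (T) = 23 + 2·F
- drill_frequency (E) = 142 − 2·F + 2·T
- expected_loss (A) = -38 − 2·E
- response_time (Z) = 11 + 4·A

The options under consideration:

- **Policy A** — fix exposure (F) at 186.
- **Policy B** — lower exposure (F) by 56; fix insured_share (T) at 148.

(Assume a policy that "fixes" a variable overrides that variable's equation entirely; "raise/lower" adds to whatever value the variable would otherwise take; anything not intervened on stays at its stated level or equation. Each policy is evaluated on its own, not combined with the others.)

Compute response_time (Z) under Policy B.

Policy B (F − 56, T := 148):
  F = 141 − 56 = 85
  T = 148
  E = 142 − 2·85 + 2·148 = 268
  A = -38 − 2·268 = -574
  Z = 11 + 4·(-574) = -2285

-2285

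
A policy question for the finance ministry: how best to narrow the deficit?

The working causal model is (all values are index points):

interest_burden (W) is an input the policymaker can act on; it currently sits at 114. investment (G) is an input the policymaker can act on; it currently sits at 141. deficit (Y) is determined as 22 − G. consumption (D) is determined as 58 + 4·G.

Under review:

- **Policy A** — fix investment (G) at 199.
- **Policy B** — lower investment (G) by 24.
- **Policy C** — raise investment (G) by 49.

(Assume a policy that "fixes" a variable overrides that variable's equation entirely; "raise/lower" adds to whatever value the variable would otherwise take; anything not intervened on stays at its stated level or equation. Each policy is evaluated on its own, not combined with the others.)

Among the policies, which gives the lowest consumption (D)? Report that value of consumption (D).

Policy A (G := 199):
  G = 199
  D = 58 + 4·199 = 854
Policy B (G − 24):
  G = 141 − 24 = 117
  D = 58 + 4·117 = 526
Policy C (G + 49):
  G = 141 + 49 = 190
  D = 58 + 4·190 = 818
Comparing — Policy A: D=854, Policy B: D=526, Policy C: D=818. Lowest is 526 (Policy B).

526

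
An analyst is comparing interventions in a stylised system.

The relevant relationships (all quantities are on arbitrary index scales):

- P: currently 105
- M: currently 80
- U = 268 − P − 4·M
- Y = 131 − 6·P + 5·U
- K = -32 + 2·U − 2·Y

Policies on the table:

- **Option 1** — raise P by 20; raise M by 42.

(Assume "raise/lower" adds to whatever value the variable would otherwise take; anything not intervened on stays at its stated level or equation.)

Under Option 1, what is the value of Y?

-2344

Option 1 (P + 20, M + 42):
  P = 105 + 20 = 125
  M = 80 + 42 = 122
  U = 268 − 125 − 4·122 = -345
  Y = 131 − 6·125 + 5·(-345) = -2344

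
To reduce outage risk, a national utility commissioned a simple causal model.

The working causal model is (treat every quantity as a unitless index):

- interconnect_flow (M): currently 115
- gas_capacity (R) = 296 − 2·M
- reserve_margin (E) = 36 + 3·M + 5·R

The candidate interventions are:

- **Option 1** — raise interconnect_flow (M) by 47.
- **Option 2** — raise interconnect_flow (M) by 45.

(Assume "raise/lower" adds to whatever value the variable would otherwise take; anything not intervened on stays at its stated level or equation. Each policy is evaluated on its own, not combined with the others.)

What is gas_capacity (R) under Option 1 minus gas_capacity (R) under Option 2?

-4

Option 1 (M + 47):
  M = 115 + 47 = 162
  R = 296 − 2·162 = -28
Option 2 (M + 45):
  M = 115 + 45 = 160
  R = 296 − 2·160 = -24
R: -28 − (-24) = -4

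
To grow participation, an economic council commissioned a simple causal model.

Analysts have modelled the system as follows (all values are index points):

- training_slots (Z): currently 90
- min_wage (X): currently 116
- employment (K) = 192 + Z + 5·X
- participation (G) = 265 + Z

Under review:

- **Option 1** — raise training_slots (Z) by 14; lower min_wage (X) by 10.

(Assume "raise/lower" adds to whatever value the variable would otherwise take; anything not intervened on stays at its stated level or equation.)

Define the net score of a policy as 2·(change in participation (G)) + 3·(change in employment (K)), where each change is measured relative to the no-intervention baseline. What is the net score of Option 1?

Baseline:
  Z = 90
  X = 116
  K = 192 + 90 + 5·116 = 862
  G = 265 + 90 = 355
Option 1 (Z + 14, X − 10):
  Z = 90 + 14 = 104
  X = 116 − 10 = 106
  K = 192 + 104 + 5·106 = 826
  G = 265 + 104 = 369
ΔG = 369 − 355 = 14; ΔK = 826 − 862 = -36
Score = 2·14 + 3·(-36) = -80

-80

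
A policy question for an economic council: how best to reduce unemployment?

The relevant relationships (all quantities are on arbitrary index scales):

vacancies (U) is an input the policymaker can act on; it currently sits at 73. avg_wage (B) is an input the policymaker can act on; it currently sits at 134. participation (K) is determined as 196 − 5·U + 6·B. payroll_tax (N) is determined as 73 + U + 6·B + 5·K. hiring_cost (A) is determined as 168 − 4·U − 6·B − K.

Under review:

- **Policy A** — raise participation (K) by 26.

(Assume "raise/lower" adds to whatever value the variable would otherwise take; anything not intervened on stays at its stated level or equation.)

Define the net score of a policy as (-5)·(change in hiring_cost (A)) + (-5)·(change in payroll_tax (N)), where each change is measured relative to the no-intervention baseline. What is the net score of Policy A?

-520

Baseline:
  U = 73
  B = 134
  K = 196 − 5·73 + 6·134 = 635
  N = 73 + 73 + 6·134 + 5·635 = 4125
  A = 168 − 4·73 − 6·134 − 635 = -1563
Policy A (K + 26):
  U = 73
  B = 134
  K = 196 − 5·73 + 6·134 (+26 from intervention) = 661
  N = 73 + 73 + 6·134 + 5·661 = 4255
  A = 168 − 4·73 − 6·134 − 661 = -1589
ΔA = -1589 − (-1563) = -26; ΔN = 4255 − 4125 = 130
Score = (-5)·(-26) + (-5)·130 = -520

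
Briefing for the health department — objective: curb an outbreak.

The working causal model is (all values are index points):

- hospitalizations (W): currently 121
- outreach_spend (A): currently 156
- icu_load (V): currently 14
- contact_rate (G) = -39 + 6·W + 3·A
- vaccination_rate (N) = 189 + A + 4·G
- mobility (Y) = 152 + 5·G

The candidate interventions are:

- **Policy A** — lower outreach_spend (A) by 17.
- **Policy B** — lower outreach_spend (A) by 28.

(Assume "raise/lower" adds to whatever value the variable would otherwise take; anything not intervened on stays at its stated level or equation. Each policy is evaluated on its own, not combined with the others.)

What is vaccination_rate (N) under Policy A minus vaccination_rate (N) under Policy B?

143

Policy A (A − 17):
  W = 121
  A = 156 − 17 = 139
  G = -39 + 6·121 + 3·139 = 1104
  N = 189 + 139 + 4·1104 = 4744
Policy B (A − 28):
  W = 121
  A = 156 − 28 = 128
  G = -39 + 6·121 + 3·128 = 1071
  N = 189 + 128 + 4·1071 = 4601
N: 4744 − 4601 = 143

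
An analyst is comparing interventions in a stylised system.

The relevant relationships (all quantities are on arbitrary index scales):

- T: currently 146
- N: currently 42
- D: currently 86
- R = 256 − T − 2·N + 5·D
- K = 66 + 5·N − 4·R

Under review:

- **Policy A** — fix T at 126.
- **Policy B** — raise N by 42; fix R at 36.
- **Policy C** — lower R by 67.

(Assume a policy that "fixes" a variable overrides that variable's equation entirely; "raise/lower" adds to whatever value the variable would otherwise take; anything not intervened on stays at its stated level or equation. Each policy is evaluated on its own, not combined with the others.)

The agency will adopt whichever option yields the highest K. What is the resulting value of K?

342

Policy A (T := 126):
  T = 126
  N = 42
  D = 86
  R = 256 − 126 − 2·42 + 5·86 = 476
  K = 66 + 5·42 − 4·476 = -1628
Policy B (N + 42, R := 36):
  T = 146
  N = 42 + 42 = 84
  D = 86
  R = 36
  K = 66 + 5·84 − 4·36 = 342
Policy C (R − 67):
  T = 146
  N = 42
  D = 86
  R = 256 − 146 − 2·42 + 5·86 (−67 from intervention) = 389
  K = 66 + 5·42 − 4·389 = -1280
Comparing — Policy A: K=-1628, Policy B: K=342, Policy C: K=-1280. Highest is 342 (Policy B).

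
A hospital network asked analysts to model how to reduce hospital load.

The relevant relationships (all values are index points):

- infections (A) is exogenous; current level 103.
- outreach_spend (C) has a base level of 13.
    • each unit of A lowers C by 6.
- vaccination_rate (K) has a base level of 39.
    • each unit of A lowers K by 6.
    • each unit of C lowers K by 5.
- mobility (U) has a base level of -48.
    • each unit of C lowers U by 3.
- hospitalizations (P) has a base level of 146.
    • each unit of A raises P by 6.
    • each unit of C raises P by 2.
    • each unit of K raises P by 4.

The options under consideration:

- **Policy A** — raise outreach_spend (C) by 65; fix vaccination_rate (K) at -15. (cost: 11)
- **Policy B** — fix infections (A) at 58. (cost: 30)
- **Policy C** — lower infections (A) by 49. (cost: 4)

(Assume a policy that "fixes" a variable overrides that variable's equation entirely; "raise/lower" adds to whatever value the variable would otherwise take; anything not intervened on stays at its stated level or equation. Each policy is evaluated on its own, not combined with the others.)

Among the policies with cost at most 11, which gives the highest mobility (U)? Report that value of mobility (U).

1572

Policy A (C + 65, K := -15):
  A = 103
  C = 13 − 6·103 (+65 from intervention) = -540
  U = -48 − 3·(-540) = 1572
Policy C (A − 49):
  A = 103 − 49 = 54
  C = 13 − 6·54 = -311
  U = -48 − 3·(-311) = 885
Comparing — Policy A: U=1572, Policy C: U=885. Highest is 1572 (Policy A).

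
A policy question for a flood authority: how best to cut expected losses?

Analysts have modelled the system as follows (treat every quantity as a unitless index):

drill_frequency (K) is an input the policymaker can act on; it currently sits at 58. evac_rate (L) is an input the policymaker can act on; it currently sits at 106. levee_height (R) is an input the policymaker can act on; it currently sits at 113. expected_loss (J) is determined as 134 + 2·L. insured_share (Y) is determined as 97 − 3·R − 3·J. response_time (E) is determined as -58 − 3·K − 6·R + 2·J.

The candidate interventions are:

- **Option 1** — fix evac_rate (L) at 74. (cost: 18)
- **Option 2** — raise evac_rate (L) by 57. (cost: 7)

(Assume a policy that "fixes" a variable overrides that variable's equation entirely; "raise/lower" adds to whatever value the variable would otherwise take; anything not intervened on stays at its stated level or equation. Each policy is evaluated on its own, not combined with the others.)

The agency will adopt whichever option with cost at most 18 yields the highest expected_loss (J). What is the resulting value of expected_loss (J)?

460

Option 1 (L := 74):
  L = 74
  J = 134 + 2·74 = 282
Option 2 (L + 57):
  L = 106 + 57 = 163
  J = 134 + 2·163 = 460
Comparing — Option 1: J=282, Option 2: J=460. Highest is 460 (Option 2).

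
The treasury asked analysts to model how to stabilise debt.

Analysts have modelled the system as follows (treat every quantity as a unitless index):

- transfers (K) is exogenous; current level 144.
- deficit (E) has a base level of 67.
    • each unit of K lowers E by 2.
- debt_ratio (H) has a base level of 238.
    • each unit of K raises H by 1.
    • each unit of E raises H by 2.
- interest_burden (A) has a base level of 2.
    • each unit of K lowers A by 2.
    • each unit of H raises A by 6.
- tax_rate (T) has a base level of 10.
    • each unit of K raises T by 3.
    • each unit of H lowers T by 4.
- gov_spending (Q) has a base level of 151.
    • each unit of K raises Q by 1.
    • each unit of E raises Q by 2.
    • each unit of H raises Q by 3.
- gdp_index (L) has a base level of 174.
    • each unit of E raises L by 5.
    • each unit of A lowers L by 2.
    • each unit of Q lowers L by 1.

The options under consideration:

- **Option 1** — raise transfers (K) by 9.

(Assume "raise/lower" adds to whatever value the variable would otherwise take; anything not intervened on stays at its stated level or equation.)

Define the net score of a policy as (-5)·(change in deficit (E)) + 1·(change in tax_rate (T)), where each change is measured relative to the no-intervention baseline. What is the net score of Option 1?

225

Baseline:
  K = 144
  E = 67 − 2·144 = -221
  H = 238 + 144 + 2·(-221) = -60
  T = 10 + 3·144 − 4·(-60) = 682
Option 1 (K + 9):
  K = 144 + 9 = 153
  E = 67 − 2·153 = -239
  H = 238 + 153 + 2·(-239) = -87
  T = 10 + 3·153 − 4·(-87) = 817
ΔE = -239 − (-221) = -18; ΔT = 817 − 682 = 135
Score = (-5)·(-18) + 1·135 = 225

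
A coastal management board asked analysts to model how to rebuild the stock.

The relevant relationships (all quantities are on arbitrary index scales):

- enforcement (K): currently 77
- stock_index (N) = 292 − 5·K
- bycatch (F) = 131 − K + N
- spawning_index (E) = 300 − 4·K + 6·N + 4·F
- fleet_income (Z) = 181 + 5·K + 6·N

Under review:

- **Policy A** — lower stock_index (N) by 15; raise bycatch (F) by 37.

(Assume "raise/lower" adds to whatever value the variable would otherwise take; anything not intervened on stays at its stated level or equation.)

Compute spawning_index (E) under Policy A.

Policy A (N − 15, F + 37):
  K = 77
  N = 292 − 5·77 (−15 from intervention) = -108
  F = 131 − 77 + (-108) (+37 from intervention) = -17
  E = 300 − 4·77 + 6·(-108) + 4·(-17) = -724

-724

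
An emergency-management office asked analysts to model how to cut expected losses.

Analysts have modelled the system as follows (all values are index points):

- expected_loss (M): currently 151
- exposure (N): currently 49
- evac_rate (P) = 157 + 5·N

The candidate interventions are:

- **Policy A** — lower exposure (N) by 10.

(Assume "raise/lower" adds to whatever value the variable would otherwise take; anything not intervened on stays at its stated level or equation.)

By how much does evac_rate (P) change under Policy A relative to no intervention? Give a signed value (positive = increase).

-50

Baseline:
  N = 49
  P = 157 + 5·49 = 402
Policy A (N − 10):
  N = 49 − 10 = 39
  P = 157 + 5·39 = 352
Change in P: 352 − 402 = -50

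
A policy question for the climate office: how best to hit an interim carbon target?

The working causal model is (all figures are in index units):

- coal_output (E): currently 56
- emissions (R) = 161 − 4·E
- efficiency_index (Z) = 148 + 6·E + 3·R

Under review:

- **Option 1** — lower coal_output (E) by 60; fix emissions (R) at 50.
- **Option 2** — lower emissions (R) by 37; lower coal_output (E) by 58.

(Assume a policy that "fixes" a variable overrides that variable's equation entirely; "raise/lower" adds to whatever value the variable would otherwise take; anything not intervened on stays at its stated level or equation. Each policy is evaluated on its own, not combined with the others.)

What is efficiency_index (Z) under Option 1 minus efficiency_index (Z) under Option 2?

Option 1 (E − 60, R := 50):
  E = 56 − 60 = -4
  R = 50
  Z = 148 + 6·(-4) + 3·50 = 274
Option 2 (R − 37, E − 58):
  E = 56 − 58 = -2
  R = 161 − 4·(-2) (−37 from intervention) = 132
  Z = 148 + 6·(-2) + 3·132 = 532
Z: 274 − 532 = -258

-258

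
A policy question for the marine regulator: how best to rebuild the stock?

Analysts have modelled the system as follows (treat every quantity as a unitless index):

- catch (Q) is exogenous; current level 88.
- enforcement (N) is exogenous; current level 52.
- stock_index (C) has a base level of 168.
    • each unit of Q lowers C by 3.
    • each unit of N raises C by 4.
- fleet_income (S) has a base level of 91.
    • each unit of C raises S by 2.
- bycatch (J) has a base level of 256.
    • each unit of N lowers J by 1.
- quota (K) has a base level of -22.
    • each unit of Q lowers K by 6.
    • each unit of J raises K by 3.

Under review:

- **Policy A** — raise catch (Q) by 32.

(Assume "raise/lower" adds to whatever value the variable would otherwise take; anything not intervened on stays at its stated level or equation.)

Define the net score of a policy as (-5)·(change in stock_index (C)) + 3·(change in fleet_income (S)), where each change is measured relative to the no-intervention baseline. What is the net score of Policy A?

-96

Baseline:
  Q = 88
  N = 52
  C = 168 − 3·88 + 4·52 = 112
  S = 91 + 2·112 = 315
Policy A (Q + 32):
  Q = 88 + 32 = 120
  N = 52
  C = 168 − 3·120 + 4·52 = 16
  S = 91 + 2·16 = 123
ΔC = 16 − 112 = -96; ΔS = 123 − 315 = -192
Score = (-5)·(-96) + 3·(-192) = -96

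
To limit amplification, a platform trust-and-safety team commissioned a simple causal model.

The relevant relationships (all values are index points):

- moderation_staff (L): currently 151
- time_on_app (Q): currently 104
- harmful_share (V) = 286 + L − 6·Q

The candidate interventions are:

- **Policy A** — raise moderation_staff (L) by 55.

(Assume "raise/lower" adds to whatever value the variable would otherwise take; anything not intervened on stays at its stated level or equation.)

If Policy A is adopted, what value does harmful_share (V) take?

-132

Policy A (L + 55):
  L = 151 + 55 = 206
  Q = 104
  V = 286 + 206 − 6·104 = -132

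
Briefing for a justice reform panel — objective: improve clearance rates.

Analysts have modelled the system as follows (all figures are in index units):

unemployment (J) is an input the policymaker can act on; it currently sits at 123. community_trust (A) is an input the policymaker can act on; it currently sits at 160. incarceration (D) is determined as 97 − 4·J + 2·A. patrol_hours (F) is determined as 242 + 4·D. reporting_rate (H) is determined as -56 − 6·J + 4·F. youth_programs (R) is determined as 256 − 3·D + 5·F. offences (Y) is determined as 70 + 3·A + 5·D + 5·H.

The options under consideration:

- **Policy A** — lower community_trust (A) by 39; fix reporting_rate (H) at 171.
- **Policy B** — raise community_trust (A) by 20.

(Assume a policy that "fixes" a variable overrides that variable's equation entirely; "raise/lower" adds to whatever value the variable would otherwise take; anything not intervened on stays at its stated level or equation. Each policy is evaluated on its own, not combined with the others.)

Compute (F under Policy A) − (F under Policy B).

Policy A (A − 39, H := 171):
  J = 123
  A = 160 − 39 = 121
  D = 97 − 4·123 + 2·121 = -153
  F = 242 + 4·(-153) = -370
Policy B (A + 20):
  J = 123
  A = 160 + 20 = 180
  D = 97 − 4·123 + 2·180 = -35
  F = 242 + 4·(-35) = 102
F: -370 − 102 = -472

-472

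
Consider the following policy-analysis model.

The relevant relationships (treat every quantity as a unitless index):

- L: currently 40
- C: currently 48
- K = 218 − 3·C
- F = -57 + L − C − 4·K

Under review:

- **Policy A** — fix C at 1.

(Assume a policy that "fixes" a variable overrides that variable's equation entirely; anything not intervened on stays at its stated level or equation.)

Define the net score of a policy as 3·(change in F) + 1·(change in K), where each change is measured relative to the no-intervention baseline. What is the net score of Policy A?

-1410

Baseline:
  L = 40
  C = 48
  K = 218 − 3·48 = 74
  F = -57 + 40 − 48 − 4·74 = -361
Policy A (C := 1):
  L = 40
  C = 1
  K = 218 − 3·1 = 215
  F = -57 + 40 − 1 − 4·215 = -878
ΔF = -878 − (-361) = -517; ΔK = 215 − 74 = 141
Score = 3·(-517) + 1·141 = -1410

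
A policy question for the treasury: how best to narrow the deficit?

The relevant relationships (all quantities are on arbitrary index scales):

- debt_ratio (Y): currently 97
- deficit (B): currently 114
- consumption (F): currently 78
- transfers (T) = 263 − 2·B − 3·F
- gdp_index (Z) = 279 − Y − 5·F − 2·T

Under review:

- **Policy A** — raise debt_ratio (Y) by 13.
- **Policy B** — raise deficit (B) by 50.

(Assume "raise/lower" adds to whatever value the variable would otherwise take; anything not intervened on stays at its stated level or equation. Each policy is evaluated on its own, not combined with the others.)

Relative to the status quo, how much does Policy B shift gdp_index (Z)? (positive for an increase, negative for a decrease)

200

Baseline:
  Y = 97
  B = 114
  F = 78
  T = 263 − 2·114 − 3·78 = -199
  Z = 279 − 97 − 5·78 − 2·(-199) = 190
Policy B (B + 50):
  Y = 97
  B = 114 + 50 = 164
  F = 78
  T = 263 − 2·164 − 3·78 = -299
  Z = 279 − 97 − 5·78 − 2·(-299) = 390
Change in Z: 390 − 190 = 200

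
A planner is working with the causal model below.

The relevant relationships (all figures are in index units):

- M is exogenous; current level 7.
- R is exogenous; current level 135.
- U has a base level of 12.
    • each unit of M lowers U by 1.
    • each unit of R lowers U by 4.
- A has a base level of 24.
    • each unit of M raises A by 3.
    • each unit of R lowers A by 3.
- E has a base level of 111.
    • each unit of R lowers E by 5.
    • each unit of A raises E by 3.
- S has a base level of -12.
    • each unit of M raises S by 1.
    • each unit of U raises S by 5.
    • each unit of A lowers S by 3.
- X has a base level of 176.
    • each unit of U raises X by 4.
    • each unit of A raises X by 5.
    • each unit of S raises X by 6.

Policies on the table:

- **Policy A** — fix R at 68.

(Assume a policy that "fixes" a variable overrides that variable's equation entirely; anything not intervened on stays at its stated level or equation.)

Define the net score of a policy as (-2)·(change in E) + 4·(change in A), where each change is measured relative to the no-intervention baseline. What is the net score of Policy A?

Baseline:
  M = 7
  R = 135
  A = 24 + 3·7 − 3·135 = -360
  E = 111 − 5·135 + 3·(-360) = -1644
Policy A (R := 68):
  M = 7
  R = 68
  A = 24 + 3·7 − 3·68 = -159
  E = 111 − 5·68 + 3·(-159) = -706
ΔE = -706 − (-1644) = 938; ΔA = -159 − (-360) = 201
Score = (-2)·938 + 4·201 = -1072

-1072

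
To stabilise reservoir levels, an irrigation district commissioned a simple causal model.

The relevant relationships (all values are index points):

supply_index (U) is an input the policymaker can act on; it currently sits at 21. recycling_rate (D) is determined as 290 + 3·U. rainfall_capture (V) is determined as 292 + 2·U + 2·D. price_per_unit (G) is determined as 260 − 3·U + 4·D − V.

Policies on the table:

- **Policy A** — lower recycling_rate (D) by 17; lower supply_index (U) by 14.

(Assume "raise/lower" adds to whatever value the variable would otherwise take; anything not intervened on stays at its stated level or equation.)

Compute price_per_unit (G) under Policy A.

Policy A (D − 17, U − 14):
  U = 21 − 14 = 7
  D = 290 + 3·7 (−17 from intervention) = 294
  V = 292 + 2·7 + 2·294 = 894
  G = 260 − 3·7 + 4·294 − 894 = 521

521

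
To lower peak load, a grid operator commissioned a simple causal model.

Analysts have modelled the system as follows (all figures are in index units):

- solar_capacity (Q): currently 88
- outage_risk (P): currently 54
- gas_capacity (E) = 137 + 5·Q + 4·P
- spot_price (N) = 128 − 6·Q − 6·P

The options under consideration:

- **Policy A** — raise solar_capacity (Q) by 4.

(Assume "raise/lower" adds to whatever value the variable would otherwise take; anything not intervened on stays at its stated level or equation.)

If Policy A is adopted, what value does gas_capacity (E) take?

813

Policy A (Q + 4):
  Q = 88 + 4 = 92
  P = 54
  E = 137 + 5·92 + 4·54 = 813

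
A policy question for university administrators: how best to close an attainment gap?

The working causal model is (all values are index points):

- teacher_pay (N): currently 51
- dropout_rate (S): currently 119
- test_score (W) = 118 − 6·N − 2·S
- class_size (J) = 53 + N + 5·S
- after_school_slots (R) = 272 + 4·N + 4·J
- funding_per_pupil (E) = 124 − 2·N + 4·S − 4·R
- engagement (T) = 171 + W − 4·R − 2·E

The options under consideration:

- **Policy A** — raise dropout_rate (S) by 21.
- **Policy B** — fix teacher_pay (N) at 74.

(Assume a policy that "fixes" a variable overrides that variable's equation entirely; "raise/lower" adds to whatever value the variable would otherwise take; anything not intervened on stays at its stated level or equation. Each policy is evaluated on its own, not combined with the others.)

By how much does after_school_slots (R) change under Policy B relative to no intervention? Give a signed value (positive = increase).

Baseline:
  N = 51
  S = 119
  J = 53 + 51 + 5·119 = 699
  R = 272 + 4·51 + 4·699 = 3272
Policy B (N := 74):
  N = 74
  S = 119
  J = 53 + 74 + 5·119 = 722
  R = 272 + 4·74 + 4·722 = 3456
Change in R: 3456 − 3272 = 184

184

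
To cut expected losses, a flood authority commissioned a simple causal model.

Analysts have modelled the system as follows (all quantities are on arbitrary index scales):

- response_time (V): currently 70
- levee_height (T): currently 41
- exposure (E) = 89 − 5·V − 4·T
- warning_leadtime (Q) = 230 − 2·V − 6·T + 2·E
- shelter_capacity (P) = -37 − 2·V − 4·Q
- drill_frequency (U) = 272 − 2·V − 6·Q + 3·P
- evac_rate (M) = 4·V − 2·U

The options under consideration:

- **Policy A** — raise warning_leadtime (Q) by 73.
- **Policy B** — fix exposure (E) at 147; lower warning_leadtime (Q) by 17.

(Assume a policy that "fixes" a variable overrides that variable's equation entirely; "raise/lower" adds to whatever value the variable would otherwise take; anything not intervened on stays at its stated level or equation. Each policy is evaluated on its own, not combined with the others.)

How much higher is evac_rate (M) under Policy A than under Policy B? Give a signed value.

-37944

Policy A (Q + 73):
  V = 70
  T = 41
  E = 89 − 5·70 − 4·41 = -425
  Q = 230 − 2·70 − 6·41 + 2·(-425) (+73 from intervention) = -933
  P = -37 − 2·70 − 4·(-933) = 3555
  U = 272 − 2·70 − 6·(-933) + 3·3555 = 16395
  M = 0 + 4·70 − 2·16395 = -32510
Policy B (E := 147, Q − 17):
  V = 70
  T = 41
  E = 147
  Q = 230 − 2·70 − 6·41 + 2·147 (−17 from intervention) = 121
  P = -37 − 2·70 − 4·121 = -661
  U = 272 − 2·70 − 6·121 + 3·(-661) = -2577
  M = 0 + 4·70 − 2·(-2577) = 5434
M: -32510 − 5434 = -37944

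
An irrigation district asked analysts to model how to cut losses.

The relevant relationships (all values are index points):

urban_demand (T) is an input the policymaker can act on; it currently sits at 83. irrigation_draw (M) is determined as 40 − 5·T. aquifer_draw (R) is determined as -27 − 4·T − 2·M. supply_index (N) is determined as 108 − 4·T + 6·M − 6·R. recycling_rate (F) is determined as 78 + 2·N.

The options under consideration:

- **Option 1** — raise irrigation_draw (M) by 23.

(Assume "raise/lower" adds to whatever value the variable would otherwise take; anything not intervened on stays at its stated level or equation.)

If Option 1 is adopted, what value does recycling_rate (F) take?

-8734

Option 1 (M + 23):
  T = 83
  M = 40 − 5·83 (+23 from intervention) = -352
  R = -27 − 4·83 − 2·(-352) = 345
  N = 108 − 4·83 + 6·(-352) − 6·345 = -4406
  F = 78 + 2·(-4406) = -8734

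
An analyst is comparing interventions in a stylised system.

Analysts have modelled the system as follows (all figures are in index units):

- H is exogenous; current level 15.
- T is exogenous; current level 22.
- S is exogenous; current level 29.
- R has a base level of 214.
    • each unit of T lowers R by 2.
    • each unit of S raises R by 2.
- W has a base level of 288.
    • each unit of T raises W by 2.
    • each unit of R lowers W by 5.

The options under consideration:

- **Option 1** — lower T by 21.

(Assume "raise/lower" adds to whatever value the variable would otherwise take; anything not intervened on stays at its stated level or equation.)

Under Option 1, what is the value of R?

270

Option 1 (T − 21):
  T = 22 − 21 = 1
  S = 29
  R = 214 − 2·1 + 2·29 = 270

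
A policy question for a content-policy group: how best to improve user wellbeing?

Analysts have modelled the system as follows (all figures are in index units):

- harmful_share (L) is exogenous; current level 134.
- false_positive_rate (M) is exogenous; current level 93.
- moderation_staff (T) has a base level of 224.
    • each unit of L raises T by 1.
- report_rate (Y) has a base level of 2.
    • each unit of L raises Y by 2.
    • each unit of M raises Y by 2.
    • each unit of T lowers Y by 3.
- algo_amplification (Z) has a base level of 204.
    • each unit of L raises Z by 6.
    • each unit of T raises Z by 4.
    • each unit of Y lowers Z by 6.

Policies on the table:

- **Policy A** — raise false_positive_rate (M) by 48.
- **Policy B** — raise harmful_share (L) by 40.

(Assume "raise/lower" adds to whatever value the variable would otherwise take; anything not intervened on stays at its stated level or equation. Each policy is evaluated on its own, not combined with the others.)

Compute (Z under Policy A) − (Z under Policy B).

Policy A (M + 48):
  L = 134
  M = 93 + 48 = 141
  T = 224 + 134 = 358
  Y = 2 + 2·134 + 2·141 − 3·358 = -522
  Z = 204 + 6·134 + 4·358 − 6·(-522) = 5572
Policy B (L + 40):
  L = 134 + 40 = 174
  M = 93
  T = 224 + 174 = 398
  Y = 2 + 2·174 + 2·93 − 3·398 = -658
  Z = 204 + 6·174 + 4·398 − 6·(-658) = 6788
Z: 5572 − 6788 = -1216

-1216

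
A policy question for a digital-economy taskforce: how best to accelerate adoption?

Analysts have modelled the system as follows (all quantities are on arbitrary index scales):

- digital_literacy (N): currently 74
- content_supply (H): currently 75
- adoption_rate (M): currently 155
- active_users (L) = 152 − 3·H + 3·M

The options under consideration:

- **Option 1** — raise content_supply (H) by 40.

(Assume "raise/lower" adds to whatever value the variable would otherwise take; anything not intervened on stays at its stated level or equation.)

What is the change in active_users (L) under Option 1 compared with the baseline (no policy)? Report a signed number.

Baseline:
  H = 75
  M = 155
  L = 152 − 3·75 + 3·155 = 392
Option 1 (H + 40):
  H = 75 + 40 = 115
  M = 155
  L = 152 − 3·115 + 3·155 = 272
Change in L: 272 − 392 = -120

-120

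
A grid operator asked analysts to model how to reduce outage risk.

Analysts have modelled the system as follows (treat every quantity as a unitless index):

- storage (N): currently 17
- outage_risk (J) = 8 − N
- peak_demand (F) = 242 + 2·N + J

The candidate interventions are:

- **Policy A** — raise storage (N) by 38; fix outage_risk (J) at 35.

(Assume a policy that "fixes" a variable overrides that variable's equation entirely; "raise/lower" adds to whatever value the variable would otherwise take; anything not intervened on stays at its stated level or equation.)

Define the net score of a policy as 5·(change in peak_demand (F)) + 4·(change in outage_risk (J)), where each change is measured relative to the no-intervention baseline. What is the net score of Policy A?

Baseline:
  N = 17
  J = 8 − 17 = -9
  F = 242 + 2·17 + (-9) = 267
Policy A (N + 38, J := 35):
  N = 17 + 38 = 55
  J = 35
  F = 242 + 2·55 + 35 = 387
ΔF = 387 − 267 = 120; ΔJ = 35 − (-9) = 44
Score = 5·120 + 4·44 = 776

776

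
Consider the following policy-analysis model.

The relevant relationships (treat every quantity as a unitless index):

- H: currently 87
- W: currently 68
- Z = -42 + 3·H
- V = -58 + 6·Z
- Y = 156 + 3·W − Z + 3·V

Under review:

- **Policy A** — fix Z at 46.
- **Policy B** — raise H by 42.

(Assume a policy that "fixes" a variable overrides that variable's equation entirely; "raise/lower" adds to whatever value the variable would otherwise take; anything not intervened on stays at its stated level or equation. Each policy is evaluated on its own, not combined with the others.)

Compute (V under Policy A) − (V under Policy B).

-1794

Policy A (Z := 46):
  H = 87
  Z = 46
  V = -58 + 6·46 = 218
Policy B (H + 42):
  H = 87 + 42 = 129
  Z = -42 + 3·129 = 345
  V = -58 + 6·345 = 2012
V: 218 − 2012 = -1794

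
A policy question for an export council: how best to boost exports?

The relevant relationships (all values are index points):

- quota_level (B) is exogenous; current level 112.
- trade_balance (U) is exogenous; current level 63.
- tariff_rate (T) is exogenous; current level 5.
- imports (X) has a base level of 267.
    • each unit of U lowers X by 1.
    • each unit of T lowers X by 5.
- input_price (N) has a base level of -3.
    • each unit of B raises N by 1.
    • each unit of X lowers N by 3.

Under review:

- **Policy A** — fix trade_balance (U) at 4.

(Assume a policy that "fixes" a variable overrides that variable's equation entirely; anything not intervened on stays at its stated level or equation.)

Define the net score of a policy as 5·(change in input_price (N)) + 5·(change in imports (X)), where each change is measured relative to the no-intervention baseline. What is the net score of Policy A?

-590

Baseline:
  B = 112
  U = 63
  T = 5
  X = 267 − 63 − 5·5 = 179
  N = -3 + 112 − 3·179 = -428
Policy A (U := 4):
  B = 112
  U = 4
  T = 5
  X = 267 − 4 − 5·5 = 238
  N = -3 + 112 − 3·238 = -605
ΔN = -605 − (-428) = -177; ΔX = 238 − 179 = 59
Score = 5·(-177) + 5·59 = -590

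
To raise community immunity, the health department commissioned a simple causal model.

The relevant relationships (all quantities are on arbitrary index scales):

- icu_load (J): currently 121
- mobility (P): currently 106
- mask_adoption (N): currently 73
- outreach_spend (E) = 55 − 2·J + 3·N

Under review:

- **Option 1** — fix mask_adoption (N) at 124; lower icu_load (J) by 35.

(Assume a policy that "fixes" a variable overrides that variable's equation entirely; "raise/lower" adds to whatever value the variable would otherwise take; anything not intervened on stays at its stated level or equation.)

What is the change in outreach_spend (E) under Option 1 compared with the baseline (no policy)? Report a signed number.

223

Baseline:
  J = 121
  N = 73
  E = 55 − 2·121 + 3·73 = 32
Option 1 (N := 124, J − 35):
  J = 121 − 35 = 86
  N = 124
  E = 55 − 2·86 + 3·124 = 255
Change in E: 255 − 32 = 223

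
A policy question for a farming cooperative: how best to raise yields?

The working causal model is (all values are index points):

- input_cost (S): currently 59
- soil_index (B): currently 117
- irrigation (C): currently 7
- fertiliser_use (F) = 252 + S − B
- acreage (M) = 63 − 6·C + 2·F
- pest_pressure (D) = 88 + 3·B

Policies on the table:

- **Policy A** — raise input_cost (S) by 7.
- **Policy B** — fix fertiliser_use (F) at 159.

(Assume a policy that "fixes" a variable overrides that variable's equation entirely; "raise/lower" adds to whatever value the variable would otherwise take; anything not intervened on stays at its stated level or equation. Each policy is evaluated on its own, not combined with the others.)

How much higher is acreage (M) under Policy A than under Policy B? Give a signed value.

Policy A (S + 7):
  S = 59 + 7 = 66
  B = 117
  C = 7
  F = 252 + 66 − 117 = 201
  M = 63 − 6·7 + 2·201 = 423
Policy B (F := 159):
  S = 59
  B = 117
  C = 7
  F = 159
  M = 63 − 6·7 + 2·159 = 339
M: 423 − 339 = 84

84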